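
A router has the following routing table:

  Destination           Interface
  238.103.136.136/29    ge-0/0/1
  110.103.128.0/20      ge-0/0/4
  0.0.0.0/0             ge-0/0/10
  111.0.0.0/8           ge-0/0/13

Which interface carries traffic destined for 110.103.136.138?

ge-0/0/4

Routes whose prefix contains 110.103.136.138:
  0.0.0.0/0 (default, matches everything) -> ge-0/0/10
  110.103.128.0/20 (110.103.128.0 - 110.103.143.255) -> ge-0/0/4
More-specific entries that do NOT match:
  238.103.136.136/29 (238.103.136.136 - 238.103.136.143) does not contain 110.103.136.138
Longest matching prefix is /20 -> interface ge-0/0/4.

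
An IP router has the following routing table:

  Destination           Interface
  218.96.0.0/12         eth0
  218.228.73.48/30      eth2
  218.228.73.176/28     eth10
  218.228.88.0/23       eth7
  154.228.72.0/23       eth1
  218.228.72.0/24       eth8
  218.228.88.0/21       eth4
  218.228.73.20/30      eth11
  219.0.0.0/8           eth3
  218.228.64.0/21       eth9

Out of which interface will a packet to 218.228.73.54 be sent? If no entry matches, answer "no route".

no route

No entry's prefix contains 218.228.73.54; there is no default route.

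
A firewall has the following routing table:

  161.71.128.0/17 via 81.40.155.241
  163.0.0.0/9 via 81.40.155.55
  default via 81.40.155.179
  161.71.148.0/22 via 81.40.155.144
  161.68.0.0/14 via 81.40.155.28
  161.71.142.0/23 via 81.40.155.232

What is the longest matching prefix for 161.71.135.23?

Entries matching 161.71.135.23:
  0.0.0.0/0 (default, matches everything)
  161.68.0.0/14 (161.68.0.0 - 161.71.255.255)
  161.71.128.0/17 (161.71.128.0 - 161.71.255.255)
Most specific is 161.71.128.0/17.

161.71.128.0/17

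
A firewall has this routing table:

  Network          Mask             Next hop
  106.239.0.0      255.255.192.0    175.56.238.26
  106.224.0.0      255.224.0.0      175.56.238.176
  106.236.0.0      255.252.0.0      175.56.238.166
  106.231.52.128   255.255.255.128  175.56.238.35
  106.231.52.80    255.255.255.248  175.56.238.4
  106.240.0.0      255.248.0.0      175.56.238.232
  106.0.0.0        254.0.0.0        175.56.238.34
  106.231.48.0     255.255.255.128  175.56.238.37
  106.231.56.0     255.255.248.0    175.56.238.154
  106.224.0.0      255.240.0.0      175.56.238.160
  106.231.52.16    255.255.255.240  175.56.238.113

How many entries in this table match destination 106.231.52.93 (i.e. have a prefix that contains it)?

Prefixes containing 106.231.52.93:
  106.0.0.0/7 (106.0.0.0 - 107.255.255.255)
  106.224.0.0/11 (106.224.0.0 - 106.255.255.255)
  106.224.0.0/12 (106.224.0.0 - 106.239.255.255)
Total matching entries: 3.

3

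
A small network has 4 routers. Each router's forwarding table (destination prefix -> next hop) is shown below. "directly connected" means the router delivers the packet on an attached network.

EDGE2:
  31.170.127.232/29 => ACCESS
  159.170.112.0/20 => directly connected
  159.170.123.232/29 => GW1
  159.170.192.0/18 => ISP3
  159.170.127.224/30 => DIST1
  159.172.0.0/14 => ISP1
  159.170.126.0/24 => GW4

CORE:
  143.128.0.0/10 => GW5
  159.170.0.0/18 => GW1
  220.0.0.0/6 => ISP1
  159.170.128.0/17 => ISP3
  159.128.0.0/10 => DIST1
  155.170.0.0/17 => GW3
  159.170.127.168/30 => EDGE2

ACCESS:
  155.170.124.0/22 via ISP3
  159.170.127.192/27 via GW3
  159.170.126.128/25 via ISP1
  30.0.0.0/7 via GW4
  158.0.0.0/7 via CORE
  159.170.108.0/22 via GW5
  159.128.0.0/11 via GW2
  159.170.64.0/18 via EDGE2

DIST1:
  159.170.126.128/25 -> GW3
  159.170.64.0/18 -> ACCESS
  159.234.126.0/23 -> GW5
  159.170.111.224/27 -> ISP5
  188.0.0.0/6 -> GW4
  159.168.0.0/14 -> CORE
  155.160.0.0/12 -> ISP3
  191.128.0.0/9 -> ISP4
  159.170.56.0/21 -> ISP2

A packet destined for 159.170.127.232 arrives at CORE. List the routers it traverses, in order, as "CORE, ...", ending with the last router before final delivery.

CORE, DIST1, ACCESS, EDGE2

At CORE: longest match for 159.170.127.232 is 159.128.0.0/10 -> DIST1
At DIST1: longest match for 159.170.127.232 is 159.170.64.0/18 -> ACCESS
At ACCESS: longest match for 159.170.127.232 is 159.170.64.0/18 -> EDGE2
At EDGE2: longest match for 159.170.127.232 is 159.170.112.0/20 -> directly connected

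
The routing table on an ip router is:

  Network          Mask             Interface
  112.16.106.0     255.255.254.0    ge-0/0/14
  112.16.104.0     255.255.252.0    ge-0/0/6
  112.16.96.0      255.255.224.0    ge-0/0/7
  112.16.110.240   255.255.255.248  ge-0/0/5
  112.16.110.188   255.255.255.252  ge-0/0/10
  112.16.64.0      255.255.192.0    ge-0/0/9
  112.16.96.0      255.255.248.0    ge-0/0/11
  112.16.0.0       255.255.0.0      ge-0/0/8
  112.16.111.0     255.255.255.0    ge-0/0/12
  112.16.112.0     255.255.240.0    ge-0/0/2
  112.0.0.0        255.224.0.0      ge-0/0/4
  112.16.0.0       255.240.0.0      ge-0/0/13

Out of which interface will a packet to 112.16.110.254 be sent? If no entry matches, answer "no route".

Routes whose prefix contains 112.16.110.254:
  112.0.0.0/11 (112.0.0.0 - 112.31.255.255) -> ge-0/0/4
  112.16.0.0/12 (112.16.0.0 - 112.31.255.255) -> ge-0/0/13
  112.16.0.0/16 (112.16.0.0 - 112.16.255.255) -> ge-0/0/8
  112.16.64.0/18 (112.16.64.0 - 112.16.127.255) -> ge-0/0/9
  112.16.96.0/19 (112.16.96.0 - 112.16.127.255) -> ge-0/0/7
More-specific entries that do NOT match:
  112.16.110.188/30 (112.16.110.188 - 112.16.110.191) does not contain 112.16.110.254
  112.16.110.240/29 (112.16.110.240 - 112.16.110.247) does not contain 112.16.110.254
  112.16.111.0/24 (112.16.111.0 - 112.16.111.255) does not contain 112.16.110.254
  112.16.106.0/23 (112.16.106.0 - 112.16.107.255) does not contain 112.16.110.254
  112.16.104.0/22 (112.16.104.0 - 112.16.107.255) does not contain 112.16.110.254
  112.16.96.0/21 (112.16.96.0 - 112.16.103.255) does not contain 112.16.110.254
  112.16.112.0/20 (112.16.112.0 - 112.16.127.255) does not contain 112.16.110.254
Longest matching prefix is /19 -> interface ge-0/0/7.

ge-0/0/7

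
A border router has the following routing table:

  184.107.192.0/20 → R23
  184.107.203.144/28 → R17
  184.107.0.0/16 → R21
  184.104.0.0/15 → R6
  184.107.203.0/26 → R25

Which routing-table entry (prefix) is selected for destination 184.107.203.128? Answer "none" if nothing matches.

184.107.192.0/20

Entries matching 184.107.203.128:
  184.107.0.0/16 (184.107.0.0 - 184.107.255.255)
  184.107.192.0/20 (184.107.192.0 - 184.107.207.255)
Most specific is 184.107.192.0/20.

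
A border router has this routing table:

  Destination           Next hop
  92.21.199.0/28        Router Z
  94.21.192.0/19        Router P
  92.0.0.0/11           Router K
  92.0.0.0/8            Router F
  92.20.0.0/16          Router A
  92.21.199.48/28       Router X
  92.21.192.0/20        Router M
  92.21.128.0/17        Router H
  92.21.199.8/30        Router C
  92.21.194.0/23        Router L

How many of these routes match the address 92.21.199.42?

Prefixes containing 92.21.199.42:
  92.0.0.0/8 (92.0.0.0 - 92.255.255.255)
  92.0.0.0/11 (92.0.0.0 - 92.31.255.255)
  92.21.128.0/17 (92.21.128.0 - 92.21.255.255)
  92.21.192.0/20 (92.21.192.0 - 92.21.207.255)
Total matching entries: 4.

4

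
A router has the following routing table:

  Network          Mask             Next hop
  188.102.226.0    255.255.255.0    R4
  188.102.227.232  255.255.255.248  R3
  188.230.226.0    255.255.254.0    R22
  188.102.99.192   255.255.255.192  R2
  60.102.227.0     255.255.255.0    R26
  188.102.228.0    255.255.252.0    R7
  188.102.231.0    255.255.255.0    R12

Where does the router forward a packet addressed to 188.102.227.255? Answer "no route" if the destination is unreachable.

no route

No entry's prefix contains 188.102.227.255; there is no default route.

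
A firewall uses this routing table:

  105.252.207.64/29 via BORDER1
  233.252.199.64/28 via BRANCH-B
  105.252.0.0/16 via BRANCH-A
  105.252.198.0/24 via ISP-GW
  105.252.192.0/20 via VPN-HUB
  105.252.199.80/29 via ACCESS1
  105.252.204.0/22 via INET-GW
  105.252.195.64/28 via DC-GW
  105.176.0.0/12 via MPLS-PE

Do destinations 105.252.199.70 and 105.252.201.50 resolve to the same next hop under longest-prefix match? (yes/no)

yes

105.252.199.70: longest match 105.252.192.0/20 -> VPN-HUB
105.252.201.50: longest match 105.252.192.0/20 -> VPN-HUB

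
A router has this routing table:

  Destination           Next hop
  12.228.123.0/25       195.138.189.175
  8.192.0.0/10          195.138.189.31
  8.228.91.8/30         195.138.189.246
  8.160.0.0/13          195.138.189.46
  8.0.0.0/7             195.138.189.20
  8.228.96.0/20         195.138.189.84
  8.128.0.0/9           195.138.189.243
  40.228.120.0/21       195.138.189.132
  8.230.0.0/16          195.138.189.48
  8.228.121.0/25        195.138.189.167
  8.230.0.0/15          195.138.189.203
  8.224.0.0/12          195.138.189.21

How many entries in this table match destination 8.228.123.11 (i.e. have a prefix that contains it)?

4

Prefixes containing 8.228.123.11:
  8.0.0.0/7 (8.0.0.0 - 9.255.255.255)
  8.128.0.0/9 (8.128.0.0 - 8.255.255.255)
  8.192.0.0/10 (8.192.0.0 - 8.255.255.255)
  8.224.0.0/12 (8.224.0.0 - 8.239.255.255)
Total matching entries: 4.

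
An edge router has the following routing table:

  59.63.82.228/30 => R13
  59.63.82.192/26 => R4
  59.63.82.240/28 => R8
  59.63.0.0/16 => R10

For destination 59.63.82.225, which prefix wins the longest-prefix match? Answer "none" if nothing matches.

Entries matching 59.63.82.225:
  59.63.0.0/16 (59.63.0.0 - 59.63.255.255)
  59.63.82.192/26 (59.63.82.192 - 59.63.82.255)
Most specific is 59.63.82.192/26.

59.63.82.192/26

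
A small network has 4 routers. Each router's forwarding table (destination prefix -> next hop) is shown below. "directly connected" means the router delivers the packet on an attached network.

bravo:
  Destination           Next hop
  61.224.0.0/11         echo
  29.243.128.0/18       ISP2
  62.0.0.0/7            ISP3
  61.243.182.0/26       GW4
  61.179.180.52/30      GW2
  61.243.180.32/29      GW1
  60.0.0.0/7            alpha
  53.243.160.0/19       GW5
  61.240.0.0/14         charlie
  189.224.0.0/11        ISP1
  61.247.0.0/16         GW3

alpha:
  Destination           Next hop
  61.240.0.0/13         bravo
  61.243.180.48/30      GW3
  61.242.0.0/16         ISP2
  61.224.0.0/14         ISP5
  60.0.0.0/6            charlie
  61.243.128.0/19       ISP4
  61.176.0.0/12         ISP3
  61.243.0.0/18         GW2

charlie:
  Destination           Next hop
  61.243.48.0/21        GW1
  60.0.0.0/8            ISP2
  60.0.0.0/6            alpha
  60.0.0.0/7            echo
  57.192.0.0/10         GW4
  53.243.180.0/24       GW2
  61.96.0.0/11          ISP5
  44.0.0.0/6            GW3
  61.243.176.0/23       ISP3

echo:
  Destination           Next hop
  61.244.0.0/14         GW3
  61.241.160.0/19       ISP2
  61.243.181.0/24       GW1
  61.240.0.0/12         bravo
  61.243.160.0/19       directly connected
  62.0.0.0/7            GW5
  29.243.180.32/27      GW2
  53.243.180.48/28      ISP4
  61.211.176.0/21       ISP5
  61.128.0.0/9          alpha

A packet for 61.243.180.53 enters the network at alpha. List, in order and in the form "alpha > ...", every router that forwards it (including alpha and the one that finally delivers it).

alpha > bravo > charlie > echo

At alpha: longest match for 61.243.180.53 is 61.240.0.0/13 -> bravo
At bravo: longest match for 61.243.180.53 is 61.240.0.0/14 -> charlie
At charlie: longest match for 61.243.180.53 is 60.0.0.0/7 -> echo
At echo: longest match for 61.243.180.53 is 61.243.160.0/19 -> directly connected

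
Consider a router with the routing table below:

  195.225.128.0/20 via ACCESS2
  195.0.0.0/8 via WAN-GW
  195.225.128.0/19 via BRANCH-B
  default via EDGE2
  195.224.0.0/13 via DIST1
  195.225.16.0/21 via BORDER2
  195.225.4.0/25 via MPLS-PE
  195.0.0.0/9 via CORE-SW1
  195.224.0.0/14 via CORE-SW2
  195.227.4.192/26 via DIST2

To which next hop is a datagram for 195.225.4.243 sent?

Routes whose prefix contains 195.225.4.243:
  0.0.0.0/0 (default, matches everything) -> EDGE2
  195.0.0.0/8 (195.0.0.0 - 195.255.255.255) -> WAN-GW
  195.224.0.0/13 (195.224.0.0 - 195.231.255.255) -> DIST1
  195.224.0.0/14 (195.224.0.0 - 195.227.255.255) -> CORE-SW2
More-specific entries that do NOT match:
  195.227.4.192/26 (195.227.4.192 - 195.227.4.255) does not contain 195.225.4.243
  195.225.4.0/25 (195.225.4.0 - 195.225.4.127) does not contain 195.225.4.243
  195.225.16.0/21 (195.225.16.0 - 195.225.23.255) does not contain 195.225.4.243
  195.225.128.0/20 (195.225.128.0 - 195.225.143.255) does not contain 195.225.4.243
  195.225.128.0/19 (195.225.128.0 - 195.225.159.255) does not contain 195.225.4.243
Longest matching prefix is /14 -> next hop CORE-SW2.

CORE-SW2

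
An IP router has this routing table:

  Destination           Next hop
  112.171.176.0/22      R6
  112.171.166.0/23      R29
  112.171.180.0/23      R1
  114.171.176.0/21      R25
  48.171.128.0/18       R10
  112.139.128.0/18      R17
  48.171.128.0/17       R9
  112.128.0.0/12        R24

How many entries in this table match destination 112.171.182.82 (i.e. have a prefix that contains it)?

0

No listed prefix contains 112.171.182.82.
Total matching entries: 0.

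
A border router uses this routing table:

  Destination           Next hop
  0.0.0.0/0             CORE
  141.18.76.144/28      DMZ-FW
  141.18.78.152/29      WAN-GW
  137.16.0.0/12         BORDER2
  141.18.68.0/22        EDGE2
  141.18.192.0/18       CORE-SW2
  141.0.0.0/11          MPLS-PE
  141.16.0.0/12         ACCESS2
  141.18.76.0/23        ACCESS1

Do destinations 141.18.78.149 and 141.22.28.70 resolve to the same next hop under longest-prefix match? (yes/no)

141.18.78.149: longest match 141.16.0.0/12 -> ACCESS2
141.22.28.70: longest match 141.16.0.0/12 -> ACCESS2

yes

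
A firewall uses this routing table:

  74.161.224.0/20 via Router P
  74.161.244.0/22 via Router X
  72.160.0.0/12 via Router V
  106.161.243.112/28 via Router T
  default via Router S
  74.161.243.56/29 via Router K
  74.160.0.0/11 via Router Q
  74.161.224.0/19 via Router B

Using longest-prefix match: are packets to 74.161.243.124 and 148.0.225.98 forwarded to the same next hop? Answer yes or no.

74.161.243.124: longest match 74.161.224.0/19 -> Router B
148.0.225.98: longest match 0.0.0.0/0 -> Router S

no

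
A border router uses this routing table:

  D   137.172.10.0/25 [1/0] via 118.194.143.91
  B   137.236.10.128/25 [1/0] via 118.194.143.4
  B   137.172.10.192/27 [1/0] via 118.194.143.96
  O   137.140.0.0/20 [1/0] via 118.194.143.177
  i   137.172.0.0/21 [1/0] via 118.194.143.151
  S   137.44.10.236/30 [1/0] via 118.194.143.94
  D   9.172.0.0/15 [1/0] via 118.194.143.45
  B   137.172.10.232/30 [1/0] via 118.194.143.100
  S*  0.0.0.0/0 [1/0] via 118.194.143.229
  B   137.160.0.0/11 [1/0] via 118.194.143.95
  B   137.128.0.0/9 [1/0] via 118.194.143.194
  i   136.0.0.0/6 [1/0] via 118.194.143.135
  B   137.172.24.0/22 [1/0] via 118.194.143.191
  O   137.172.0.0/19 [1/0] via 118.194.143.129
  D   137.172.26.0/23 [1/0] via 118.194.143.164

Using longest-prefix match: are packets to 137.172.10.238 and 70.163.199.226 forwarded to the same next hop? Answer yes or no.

no

137.172.10.238: longest match 137.172.0.0/19 -> 118.194.143.129
70.163.199.226: longest match 0.0.0.0/0 -> 118.194.143.229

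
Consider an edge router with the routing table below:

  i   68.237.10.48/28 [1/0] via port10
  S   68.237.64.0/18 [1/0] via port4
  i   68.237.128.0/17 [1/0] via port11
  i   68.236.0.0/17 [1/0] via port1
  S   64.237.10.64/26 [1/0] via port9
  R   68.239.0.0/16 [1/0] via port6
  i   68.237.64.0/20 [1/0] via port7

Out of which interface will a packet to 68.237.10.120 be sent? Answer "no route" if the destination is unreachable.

No entry's prefix contains 68.237.10.120; there is no default route.

no route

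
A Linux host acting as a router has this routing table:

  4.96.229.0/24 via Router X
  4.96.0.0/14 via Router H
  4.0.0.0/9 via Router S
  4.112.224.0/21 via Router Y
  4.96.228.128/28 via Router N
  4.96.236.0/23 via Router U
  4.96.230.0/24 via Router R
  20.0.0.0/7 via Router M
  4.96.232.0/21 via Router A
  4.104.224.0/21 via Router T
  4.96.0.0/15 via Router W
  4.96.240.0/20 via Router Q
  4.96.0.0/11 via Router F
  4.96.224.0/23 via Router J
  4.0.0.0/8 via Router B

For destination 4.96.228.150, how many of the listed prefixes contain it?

Prefixes containing 4.96.228.150:
  4.0.0.0/8 (4.0.0.0 - 4.255.255.255)
  4.0.0.0/9 (4.0.0.0 - 4.127.255.255)
  4.96.0.0/11 (4.96.0.0 - 4.127.255.255)
  4.96.0.0/14 (4.96.0.0 - 4.99.255.255)
  4.96.0.0/15 (4.96.0.0 - 4.97.255.255)
Total matching entries: 5.

5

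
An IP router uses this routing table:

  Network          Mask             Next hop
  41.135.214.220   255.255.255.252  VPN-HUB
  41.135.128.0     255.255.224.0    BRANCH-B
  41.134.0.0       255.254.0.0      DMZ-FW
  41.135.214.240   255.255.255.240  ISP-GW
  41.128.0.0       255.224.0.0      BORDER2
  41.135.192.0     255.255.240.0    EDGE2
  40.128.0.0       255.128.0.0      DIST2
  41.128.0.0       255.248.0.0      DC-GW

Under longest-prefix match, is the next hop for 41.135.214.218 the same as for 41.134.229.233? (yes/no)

41.135.214.218: longest match 41.134.0.0/15 -> DMZ-FW
41.134.229.233: longest match 41.134.0.0/15 -> DMZ-FW

yes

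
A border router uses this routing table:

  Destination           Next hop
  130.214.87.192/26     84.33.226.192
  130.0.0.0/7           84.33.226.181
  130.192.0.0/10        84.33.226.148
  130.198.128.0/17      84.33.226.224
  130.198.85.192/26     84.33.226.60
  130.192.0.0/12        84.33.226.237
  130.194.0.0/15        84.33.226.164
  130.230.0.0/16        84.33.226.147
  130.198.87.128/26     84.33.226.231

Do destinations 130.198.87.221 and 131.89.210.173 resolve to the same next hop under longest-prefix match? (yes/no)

no

130.198.87.221: longest match 130.192.0.0/12 -> 84.33.226.237
131.89.210.173: longest match 130.0.0.0/7 -> 84.33.226.181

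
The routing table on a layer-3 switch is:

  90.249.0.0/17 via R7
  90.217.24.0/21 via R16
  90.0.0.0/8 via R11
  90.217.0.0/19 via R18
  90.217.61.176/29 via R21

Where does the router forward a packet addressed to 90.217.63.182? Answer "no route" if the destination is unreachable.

Routes whose prefix contains 90.217.63.182:
  90.0.0.0/8 (90.0.0.0 - 90.255.255.255) -> R11
More-specific entries that do NOT match:
  90.217.61.176/29 (90.217.61.176 - 90.217.61.183) does not contain 90.217.63.182
  90.217.24.0/21 (90.217.24.0 - 90.217.31.255) does not contain 90.217.63.182
  90.217.0.0/19 (90.217.0.0 - 90.217.31.255) does not contain 90.217.63.182
  90.249.0.0/17 (90.249.0.0 - 90.249.127.255) does not contain 90.217.63.182
Longest matching prefix is /8 -> next hop R11.

R11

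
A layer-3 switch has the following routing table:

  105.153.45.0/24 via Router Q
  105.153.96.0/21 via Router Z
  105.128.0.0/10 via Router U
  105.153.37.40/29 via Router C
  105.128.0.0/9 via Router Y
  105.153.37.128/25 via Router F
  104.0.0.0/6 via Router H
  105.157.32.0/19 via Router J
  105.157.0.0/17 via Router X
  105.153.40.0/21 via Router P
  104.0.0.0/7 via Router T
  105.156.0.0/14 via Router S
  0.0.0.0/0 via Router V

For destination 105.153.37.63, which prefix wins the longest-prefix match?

105.128.0.0/10

Entries matching 105.153.37.63:
  0.0.0.0/0 (default, matches everything)
  104.0.0.0/6 (104.0.0.0 - 107.255.255.255)
  104.0.0.0/7 (104.0.0.0 - 105.255.255.255)
  105.128.0.0/9 (105.128.0.0 - 105.255.255.255)
  105.128.0.0/10 (105.128.0.0 - 105.191.255.255)
Most specific is 105.128.0.0/10.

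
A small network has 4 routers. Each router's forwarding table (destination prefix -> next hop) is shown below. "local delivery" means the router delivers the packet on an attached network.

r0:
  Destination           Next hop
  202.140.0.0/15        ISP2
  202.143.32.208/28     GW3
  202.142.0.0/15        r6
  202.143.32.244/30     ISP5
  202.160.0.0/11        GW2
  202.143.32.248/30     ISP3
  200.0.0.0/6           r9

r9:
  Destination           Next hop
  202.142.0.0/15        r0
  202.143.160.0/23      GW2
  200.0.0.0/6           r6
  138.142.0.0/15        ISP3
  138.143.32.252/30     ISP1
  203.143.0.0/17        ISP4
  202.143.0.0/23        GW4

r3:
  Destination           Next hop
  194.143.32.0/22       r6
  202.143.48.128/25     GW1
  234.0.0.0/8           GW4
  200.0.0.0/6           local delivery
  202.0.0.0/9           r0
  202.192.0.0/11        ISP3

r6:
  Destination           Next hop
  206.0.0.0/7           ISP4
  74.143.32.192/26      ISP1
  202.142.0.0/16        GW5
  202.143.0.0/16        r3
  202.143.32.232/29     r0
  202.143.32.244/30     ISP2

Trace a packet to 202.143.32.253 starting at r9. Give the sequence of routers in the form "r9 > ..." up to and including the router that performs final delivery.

At r9: longest match for 202.143.32.253 is 202.142.0.0/15 -> r0
At r0: longest match for 202.143.32.253 is 202.142.0.0/15 -> r6
At r6: longest match for 202.143.32.253 is 202.143.0.0/16 -> r3
At r3: longest match for 202.143.32.253 is 200.0.0.0/6 -> local delivery

r9 > r0 > r6 > r3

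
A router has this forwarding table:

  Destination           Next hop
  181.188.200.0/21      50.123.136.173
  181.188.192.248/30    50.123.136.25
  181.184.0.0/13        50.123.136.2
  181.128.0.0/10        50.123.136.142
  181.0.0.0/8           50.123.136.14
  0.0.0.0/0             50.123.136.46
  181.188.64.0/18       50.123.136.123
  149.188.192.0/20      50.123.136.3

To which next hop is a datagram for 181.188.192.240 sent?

Routes whose prefix contains 181.188.192.240:
  0.0.0.0/0 (default, matches everything) -> 50.123.136.46
  181.0.0.0/8 (181.0.0.0 - 181.255.255.255) -> 50.123.136.14
  181.128.0.0/10 (181.128.0.0 - 181.191.255.255) -> 50.123.136.142
  181.184.0.0/13 (181.184.0.0 - 181.191.255.255) -> 50.123.136.2
More-specific entries that do NOT match:
  181.188.192.248/30 (181.188.192.248 - 181.188.192.251) does not contain 181.188.192.240
  181.188.200.0/21 (181.188.200.0 - 181.188.207.255) does not contain 181.188.192.240
  149.188.192.0/20 (149.188.192.0 - 149.188.207.255) does not contain 181.188.192.240
  181.188.64.0/18 (181.188.64.0 - 181.188.127.255) does not contain 181.188.192.240
Longest matching prefix is /13 -> next hop 50.123.136.2.

50.123.136.2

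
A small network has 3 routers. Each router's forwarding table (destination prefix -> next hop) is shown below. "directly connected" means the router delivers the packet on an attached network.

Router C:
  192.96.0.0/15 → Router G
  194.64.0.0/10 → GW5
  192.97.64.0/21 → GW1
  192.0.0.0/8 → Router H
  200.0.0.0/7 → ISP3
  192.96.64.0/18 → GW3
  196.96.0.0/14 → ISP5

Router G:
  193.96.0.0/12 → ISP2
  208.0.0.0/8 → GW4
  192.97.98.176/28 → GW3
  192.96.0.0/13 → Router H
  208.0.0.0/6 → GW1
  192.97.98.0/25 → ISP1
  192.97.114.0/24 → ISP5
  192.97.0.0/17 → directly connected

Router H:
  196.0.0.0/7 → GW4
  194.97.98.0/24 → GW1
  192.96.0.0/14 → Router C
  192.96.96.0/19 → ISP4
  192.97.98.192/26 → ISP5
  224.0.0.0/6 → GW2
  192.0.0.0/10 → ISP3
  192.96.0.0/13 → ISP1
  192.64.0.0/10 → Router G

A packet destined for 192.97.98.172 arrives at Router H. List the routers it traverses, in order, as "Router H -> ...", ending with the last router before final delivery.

Router H -> Router C -> Router G

At Router H: longest match for 192.97.98.172 is 192.96.0.0/14 -> Router C
At Router C: longest match for 192.97.98.172 is 192.96.0.0/15 -> Router G
At Router G: longest match for 192.97.98.172 is 192.97.0.0/17 -> directly connected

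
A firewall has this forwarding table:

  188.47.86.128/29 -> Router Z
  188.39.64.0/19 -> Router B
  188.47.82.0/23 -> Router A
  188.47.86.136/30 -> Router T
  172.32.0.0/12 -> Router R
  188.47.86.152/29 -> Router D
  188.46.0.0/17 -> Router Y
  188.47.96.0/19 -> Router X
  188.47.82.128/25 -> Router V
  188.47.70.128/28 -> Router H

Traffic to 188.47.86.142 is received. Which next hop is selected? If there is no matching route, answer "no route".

no route

No entry's prefix contains 188.47.86.142; there is no default route.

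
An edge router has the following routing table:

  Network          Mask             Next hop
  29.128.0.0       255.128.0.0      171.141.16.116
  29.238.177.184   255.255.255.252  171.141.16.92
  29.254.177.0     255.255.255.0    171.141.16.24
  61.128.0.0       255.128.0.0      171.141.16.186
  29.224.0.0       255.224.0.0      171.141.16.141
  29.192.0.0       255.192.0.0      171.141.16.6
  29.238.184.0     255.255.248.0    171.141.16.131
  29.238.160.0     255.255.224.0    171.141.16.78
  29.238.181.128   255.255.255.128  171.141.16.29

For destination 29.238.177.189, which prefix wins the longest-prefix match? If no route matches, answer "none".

Entries matching 29.238.177.189:
  29.128.0.0/9 (29.128.0.0 - 29.255.255.255)
  29.192.0.0/10 (29.192.0.0 - 29.255.255.255)
  29.224.0.0/11 (29.224.0.0 - 29.255.255.255)
  29.238.160.0/19 (29.238.160.0 - 29.238.191.255)
Most specific is 29.238.160.0/19.

29.238.160.0/19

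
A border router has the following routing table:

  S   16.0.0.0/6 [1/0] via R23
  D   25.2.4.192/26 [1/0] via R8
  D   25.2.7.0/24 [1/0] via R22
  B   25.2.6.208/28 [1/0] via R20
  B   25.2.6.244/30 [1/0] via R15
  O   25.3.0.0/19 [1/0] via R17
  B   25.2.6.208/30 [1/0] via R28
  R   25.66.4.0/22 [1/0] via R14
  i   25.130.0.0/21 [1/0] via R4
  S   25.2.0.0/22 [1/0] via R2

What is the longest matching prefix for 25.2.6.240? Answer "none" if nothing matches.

none

25.2.6.240 is outside every listed prefix and there is no default route.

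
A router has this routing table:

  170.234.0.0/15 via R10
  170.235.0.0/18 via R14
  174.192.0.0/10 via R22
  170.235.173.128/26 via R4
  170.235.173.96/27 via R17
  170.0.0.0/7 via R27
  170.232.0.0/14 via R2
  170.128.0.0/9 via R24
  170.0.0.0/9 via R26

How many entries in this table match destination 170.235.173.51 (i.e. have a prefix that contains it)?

4

Prefixes containing 170.235.173.51:
  170.0.0.0/7 (170.0.0.0 - 171.255.255.255)
  170.128.0.0/9 (170.128.0.0 - 170.255.255.255)
  170.232.0.0/14 (170.232.0.0 - 170.235.255.255)
  170.234.0.0/15 (170.234.0.0 - 170.235.255.255)
Total matching entries: 4.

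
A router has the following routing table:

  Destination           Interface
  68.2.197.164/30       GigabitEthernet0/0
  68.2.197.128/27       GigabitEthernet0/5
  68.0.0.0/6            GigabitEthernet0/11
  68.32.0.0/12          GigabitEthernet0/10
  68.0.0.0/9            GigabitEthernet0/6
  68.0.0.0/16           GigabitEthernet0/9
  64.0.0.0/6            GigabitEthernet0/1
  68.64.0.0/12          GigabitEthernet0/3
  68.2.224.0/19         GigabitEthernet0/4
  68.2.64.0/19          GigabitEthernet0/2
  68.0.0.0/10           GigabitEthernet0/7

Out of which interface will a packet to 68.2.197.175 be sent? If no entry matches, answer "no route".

Routes whose prefix contains 68.2.197.175:
  68.0.0.0/6 (68.0.0.0 - 71.255.255.255) -> GigabitEthernet0/11
  68.0.0.0/9 (68.0.0.0 - 68.127.255.255) -> GigabitEthernet0/6
  68.0.0.0/10 (68.0.0.0 - 68.63.255.255) -> GigabitEthernet0/7
More-specific entries that do NOT match:
  68.2.197.164/30 (68.2.197.164 - 68.2.197.167) does not contain 68.2.197.175
  68.2.197.128/27 (68.2.197.128 - 68.2.197.159) does not contain 68.2.197.175
  68.2.224.0/19 (68.2.224.0 - 68.2.255.255) does not contain 68.2.197.175
  68.2.64.0/19 (68.2.64.0 - 68.2.95.255) does not contain 68.2.197.175
  68.0.0.0/16 (68.0.0.0 - 68.0.255.255) does not contain 68.2.197.175
  68.32.0.0/12 (68.32.0.0 - 68.47.255.255) does not contain 68.2.197.175
  68.64.0.0/12 (68.64.0.0 - 68.79.255.255) does not contain 68.2.197.175
Longest matching prefix is /10 -> interface GigabitEthernet0/7.

GigabitEthernet0/7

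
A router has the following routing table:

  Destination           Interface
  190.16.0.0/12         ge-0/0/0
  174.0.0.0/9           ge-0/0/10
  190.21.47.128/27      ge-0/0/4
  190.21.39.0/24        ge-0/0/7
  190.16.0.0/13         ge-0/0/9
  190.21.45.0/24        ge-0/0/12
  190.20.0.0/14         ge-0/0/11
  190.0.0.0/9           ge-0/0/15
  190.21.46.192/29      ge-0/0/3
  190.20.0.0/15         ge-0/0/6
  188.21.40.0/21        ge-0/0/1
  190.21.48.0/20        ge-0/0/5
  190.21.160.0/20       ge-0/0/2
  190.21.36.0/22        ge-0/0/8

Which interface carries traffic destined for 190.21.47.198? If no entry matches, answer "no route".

ge-0/0/6

Routes whose prefix contains 190.21.47.198:
  190.0.0.0/9 (190.0.0.0 - 190.127.255.255) -> ge-0/0/15
  190.16.0.0/12 (190.16.0.0 - 190.31.255.255) -> ge-0/0/0
  190.16.0.0/13 (190.16.0.0 - 190.23.255.255) -> ge-0/0/9
  190.20.0.0/14 (190.20.0.0 - 190.23.255.255) -> ge-0/0/11
  190.20.0.0/15 (190.20.0.0 - 190.21.255.255) -> ge-0/0/6
More-specific entries that do NOT match:
  190.21.46.192/29 (190.21.46.192 - 190.21.46.199) does not contain 190.21.47.198
  190.21.47.128/27 (190.21.47.128 - 190.21.47.159) does not contain 190.21.47.198
  190.21.39.0/24 (190.21.39.0 - 190.21.39.255) does not contain 190.21.47.198
  190.21.45.0/24 (190.21.45.0 - 190.21.45.255) does not contain 190.21.47.198
  190.21.36.0/22 (190.21.36.0 - 190.21.39.255) does not contain 190.21.47.198
  188.21.40.0/21 (188.21.40.0 - 188.21.47.255) does not contain 190.21.47.198
  190.21.48.0/20 (190.21.48.0 - 190.21.63.255) does not contain 190.21.47.198
  190.21.160.0/20 (190.21.160.0 - 190.21.175.255) does not contain 190.21.47.198
Longest matching prefix is /15 -> interface ge-0/0/6.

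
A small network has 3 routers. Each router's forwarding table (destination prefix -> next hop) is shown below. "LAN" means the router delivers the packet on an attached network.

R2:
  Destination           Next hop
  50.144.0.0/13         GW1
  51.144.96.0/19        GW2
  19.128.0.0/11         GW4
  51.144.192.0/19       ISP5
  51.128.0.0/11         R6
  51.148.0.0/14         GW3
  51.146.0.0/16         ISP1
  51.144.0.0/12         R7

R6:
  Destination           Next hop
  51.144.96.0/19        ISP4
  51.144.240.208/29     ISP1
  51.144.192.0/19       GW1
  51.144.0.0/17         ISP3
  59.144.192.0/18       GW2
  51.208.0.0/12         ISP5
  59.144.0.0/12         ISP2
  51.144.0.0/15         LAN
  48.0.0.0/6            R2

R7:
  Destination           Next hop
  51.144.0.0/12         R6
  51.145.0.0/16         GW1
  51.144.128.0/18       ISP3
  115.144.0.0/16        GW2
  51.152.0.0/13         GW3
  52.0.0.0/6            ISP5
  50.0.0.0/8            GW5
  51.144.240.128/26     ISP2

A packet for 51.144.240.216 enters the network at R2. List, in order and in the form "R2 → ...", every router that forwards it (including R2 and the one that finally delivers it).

R2 → R7 → R6

At R2: longest match for 51.144.240.216 is 51.144.0.0/12 -> R7
At R7: longest match for 51.144.240.216 is 51.144.0.0/12 -> R6
At R6: longest match for 51.144.240.216 is 51.144.0.0/15 -> LAN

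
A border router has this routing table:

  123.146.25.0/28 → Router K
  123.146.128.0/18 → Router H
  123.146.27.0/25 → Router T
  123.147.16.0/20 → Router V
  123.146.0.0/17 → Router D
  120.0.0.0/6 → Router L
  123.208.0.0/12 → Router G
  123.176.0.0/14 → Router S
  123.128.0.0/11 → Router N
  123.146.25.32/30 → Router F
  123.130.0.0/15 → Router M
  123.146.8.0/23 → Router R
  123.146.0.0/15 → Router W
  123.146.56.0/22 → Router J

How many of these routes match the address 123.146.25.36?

4

Prefixes containing 123.146.25.36:
  120.0.0.0/6 (120.0.0.0 - 123.255.255.255)
  123.128.0.0/11 (123.128.0.0 - 123.159.255.255)
  123.146.0.0/15 (123.146.0.0 - 123.147.255.255)
  123.146.0.0/17 (123.146.0.0 - 123.146.127.255)
Total matching entries: 4.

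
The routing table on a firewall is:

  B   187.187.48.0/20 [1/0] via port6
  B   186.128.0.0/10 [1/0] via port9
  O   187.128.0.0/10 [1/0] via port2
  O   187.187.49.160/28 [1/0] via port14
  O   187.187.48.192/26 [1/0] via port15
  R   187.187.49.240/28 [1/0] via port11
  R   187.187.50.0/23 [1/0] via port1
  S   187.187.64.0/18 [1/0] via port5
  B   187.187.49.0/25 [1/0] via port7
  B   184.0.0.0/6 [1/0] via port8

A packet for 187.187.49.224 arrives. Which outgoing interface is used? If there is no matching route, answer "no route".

Routes whose prefix contains 187.187.49.224:
  184.0.0.0/6 (184.0.0.0 - 187.255.255.255) -> port8
  187.128.0.0/10 (187.128.0.0 - 187.191.255.255) -> port2
  187.187.48.0/20 (187.187.48.0 - 187.187.63.255) -> port6
More-specific entries that do NOT match:
  187.187.49.160/28 (187.187.49.160 - 187.187.49.175) does not contain 187.187.49.224
  187.187.49.240/28 (187.187.49.240 - 187.187.49.255) does not contain 187.187.49.224
  187.187.48.192/26 (187.187.48.192 - 187.187.48.255) does not contain 187.187.49.224
  187.187.49.0/25 (187.187.49.0 - 187.187.49.127) does not contain 187.187.49.224
  187.187.50.0/23 (187.187.50.0 - 187.187.51.255) does not contain 187.187.49.224
Longest matching prefix is /20 -> interface port6.

port6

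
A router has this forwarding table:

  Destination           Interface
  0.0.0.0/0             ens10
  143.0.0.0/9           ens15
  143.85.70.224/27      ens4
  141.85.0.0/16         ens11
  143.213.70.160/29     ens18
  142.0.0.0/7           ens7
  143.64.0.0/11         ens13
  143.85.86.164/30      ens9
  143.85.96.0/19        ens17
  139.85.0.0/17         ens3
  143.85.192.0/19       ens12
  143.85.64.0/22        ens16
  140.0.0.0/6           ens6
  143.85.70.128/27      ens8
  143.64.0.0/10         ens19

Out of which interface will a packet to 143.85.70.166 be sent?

Routes whose prefix contains 143.85.70.166:
  0.0.0.0/0 (default, matches everything) -> ens10
  140.0.0.0/6 (140.0.0.0 - 143.255.255.255) -> ens6
  142.0.0.0/7 (142.0.0.0 - 143.255.255.255) -> ens7
  143.0.0.0/9 (143.0.0.0 - 143.127.255.255) -> ens15
  143.64.0.0/10 (143.64.0.0 - 143.127.255.255) -> ens19
  143.64.0.0/11 (143.64.0.0 - 143.95.255.255) -> ens13
More-specific entries that do NOT match:
  143.85.86.164/30 (143.85.86.164 - 143.85.86.167) does not contain 143.85.70.166
  143.213.70.160/29 (143.213.70.160 - 143.213.70.167) does not contain 143.85.70.166
  143.85.70.224/27 (143.85.70.224 - 143.85.70.255) does not contain 143.85.70.166
  143.85.70.128/27 (143.85.70.128 - 143.85.70.159) does not contain 143.85.70.166
  143.85.64.0/22 (143.85.64.0 - 143.85.67.255) does not contain 143.85.70.166
  143.85.96.0/19 (143.85.96.0 - 143.85.127.255) does not contain 143.85.70.166
  143.85.192.0/19 (143.85.192.0 - 143.85.223.255) does not contain 143.85.70.166
  139.85.0.0/17 (139.85.0.0 - 139.85.127.255) does not contain 143.85.70.166
  141.85.0.0/16 (141.85.0.0 - 141.85.255.255) does not contain 143.85.70.166
Longest matching prefix is /11 -> interface ens13.

ens13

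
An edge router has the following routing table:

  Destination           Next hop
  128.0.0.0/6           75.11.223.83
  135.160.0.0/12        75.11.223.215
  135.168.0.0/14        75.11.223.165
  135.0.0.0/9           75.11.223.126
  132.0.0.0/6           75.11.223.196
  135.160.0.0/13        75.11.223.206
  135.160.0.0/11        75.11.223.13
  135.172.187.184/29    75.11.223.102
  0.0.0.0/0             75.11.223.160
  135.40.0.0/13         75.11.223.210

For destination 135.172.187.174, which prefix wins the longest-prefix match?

Entries matching 135.172.187.174:
  0.0.0.0/0 (default, matches everything)
  132.0.0.0/6 (132.0.0.0 - 135.255.255.255)
  135.160.0.0/11 (135.160.0.0 - 135.191.255.255)
  135.160.0.0/12 (135.160.0.0 - 135.175.255.255)
Most specific is 135.160.0.0/12.

135.160.0.0/12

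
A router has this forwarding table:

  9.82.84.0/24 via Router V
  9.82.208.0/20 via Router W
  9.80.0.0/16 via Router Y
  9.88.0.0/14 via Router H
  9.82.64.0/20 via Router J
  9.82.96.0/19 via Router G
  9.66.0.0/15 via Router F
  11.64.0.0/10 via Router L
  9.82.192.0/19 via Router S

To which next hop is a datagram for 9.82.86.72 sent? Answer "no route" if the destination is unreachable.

no route

No entry's prefix contains 9.82.86.72; there is no default route.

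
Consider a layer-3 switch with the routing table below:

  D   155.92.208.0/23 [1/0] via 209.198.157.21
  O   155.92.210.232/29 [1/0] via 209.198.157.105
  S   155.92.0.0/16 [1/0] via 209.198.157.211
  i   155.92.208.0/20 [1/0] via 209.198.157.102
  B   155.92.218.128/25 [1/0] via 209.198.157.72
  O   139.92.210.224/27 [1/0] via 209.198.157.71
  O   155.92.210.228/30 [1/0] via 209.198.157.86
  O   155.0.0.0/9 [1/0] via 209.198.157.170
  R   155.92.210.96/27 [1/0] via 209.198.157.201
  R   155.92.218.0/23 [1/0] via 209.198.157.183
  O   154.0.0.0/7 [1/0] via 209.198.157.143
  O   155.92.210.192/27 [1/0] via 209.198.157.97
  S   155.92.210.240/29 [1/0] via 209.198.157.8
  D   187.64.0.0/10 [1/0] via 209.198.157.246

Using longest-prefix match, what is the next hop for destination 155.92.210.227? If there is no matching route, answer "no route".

209.198.157.102

Routes whose prefix contains 155.92.210.227:
  154.0.0.0/7 (154.0.0.0 - 155.255.255.255) -> 209.198.157.143
  155.0.0.0/9 (155.0.0.0 - 155.127.255.255) -> 209.198.157.170
  155.92.0.0/16 (155.92.0.0 - 155.92.255.255) -> 209.198.157.211
  155.92.208.0/20 (155.92.208.0 - 155.92.223.255) -> 209.198.157.102
More-specific entries that do NOT match:
  155.92.210.228/30 (155.92.210.228 - 155.92.210.231) does not contain 155.92.210.227
  155.92.210.232/29 (155.92.210.232 - 155.92.210.239) does not contain 155.92.210.227
  155.92.210.240/29 (155.92.210.240 - 155.92.210.247) does not contain 155.92.210.227
  139.92.210.224/27 (139.92.210.224 - 139.92.210.255) does not contain 155.92.210.227
  155.92.210.96/27 (155.92.210.96 - 155.92.210.127) does not contain 155.92.210.227
  155.92.210.192/27 (155.92.210.192 - 155.92.210.223) does not contain 155.92.210.227
  155.92.218.128/25 (155.92.218.128 - 155.92.218.255) does not contain 155.92.210.227
  155.92.208.0/23 (155.92.208.0 - 155.92.209.255) does not contain 155.92.210.227
  155.92.218.0/23 (155.92.218.0 - 155.92.219.255) does not contain 155.92.210.227
Longest matching prefix is /20 -> next hop 209.198.157.102.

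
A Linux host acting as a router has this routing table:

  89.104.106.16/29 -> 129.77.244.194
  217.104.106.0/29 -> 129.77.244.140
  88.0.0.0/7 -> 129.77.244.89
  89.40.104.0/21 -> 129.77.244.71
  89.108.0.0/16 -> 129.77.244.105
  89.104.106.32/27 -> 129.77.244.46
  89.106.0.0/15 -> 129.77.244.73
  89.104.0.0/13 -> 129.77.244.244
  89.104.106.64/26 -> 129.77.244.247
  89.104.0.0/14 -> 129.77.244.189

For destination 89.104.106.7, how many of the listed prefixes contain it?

Prefixes containing 89.104.106.7:
  88.0.0.0/7 (88.0.0.0 - 89.255.255.255)
  89.104.0.0/13 (89.104.0.0 - 89.111.255.255)
  89.104.0.0/14 (89.104.0.0 - 89.107.255.255)
Total matching entries: 3.

3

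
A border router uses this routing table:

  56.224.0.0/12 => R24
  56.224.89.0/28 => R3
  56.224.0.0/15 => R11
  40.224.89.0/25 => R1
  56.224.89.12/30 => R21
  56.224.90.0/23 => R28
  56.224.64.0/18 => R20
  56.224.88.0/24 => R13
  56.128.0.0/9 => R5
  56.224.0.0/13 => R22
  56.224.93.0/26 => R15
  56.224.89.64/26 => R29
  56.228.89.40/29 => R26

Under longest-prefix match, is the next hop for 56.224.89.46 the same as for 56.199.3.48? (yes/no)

no

56.224.89.46: longest match 56.224.64.0/18 -> R20
56.199.3.48: longest match 56.128.0.0/9 -> R5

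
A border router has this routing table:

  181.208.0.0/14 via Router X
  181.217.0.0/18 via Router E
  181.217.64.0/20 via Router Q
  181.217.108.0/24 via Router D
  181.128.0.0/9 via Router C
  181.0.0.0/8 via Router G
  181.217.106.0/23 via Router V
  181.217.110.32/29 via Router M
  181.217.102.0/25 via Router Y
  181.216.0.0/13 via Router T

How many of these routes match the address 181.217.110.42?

Prefixes containing 181.217.110.42:
  181.0.0.0/8 (181.0.0.0 - 181.255.255.255)
  181.128.0.0/9 (181.128.0.0 - 181.255.255.255)
  181.216.0.0/13 (181.216.0.0 - 181.223.255.255)
Total matching entries: 3.

3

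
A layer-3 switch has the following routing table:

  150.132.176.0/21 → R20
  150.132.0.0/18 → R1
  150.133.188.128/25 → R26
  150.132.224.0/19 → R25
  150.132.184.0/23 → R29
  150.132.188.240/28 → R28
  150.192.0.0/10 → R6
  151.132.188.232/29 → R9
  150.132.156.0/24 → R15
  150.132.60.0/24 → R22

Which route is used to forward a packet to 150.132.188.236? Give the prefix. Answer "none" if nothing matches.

150.132.188.236 is outside every listed prefix and there is no default route.

none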